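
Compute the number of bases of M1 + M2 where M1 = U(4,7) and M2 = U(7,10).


Bases of a direct sum M1 + M2: |B| = |B(M1)| * |B(M2)|.
|B(U(4,7))| = C(7,4) = 35.
|B(U(7,10))| = C(10,7) = 120.
Total bases = 35 * 120 = 4200.

4200


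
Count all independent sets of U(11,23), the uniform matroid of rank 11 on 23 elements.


Independent sets of U(11,23) are all subsets of size <= 11.
Count = (23 choose 0) + (23 choose 1) + (23 choose 2) + (23 choose 3) + (23 choose 4) + (23 choose 5) + (23 choose 6) + (23 choose 7) + (23 choose 8) + (23 choose 9) + (23 choose 10) + (23 choose 11)
     = 1 + 23 + 253 + 1771 + 8855 + 33649 + 100947 + 245157 + 490314 + 817190 + 1144066 + 1352078
     = 4194304.

4194304


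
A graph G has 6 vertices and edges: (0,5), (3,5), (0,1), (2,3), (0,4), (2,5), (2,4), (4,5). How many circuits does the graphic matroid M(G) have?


A circuit in a graphic matroid = edge set of a simple cycle.
G has 6 vertices and 8 edges.
Enumerating all minimal edge subsets forming cycles...
Total circuits found: 6.

6


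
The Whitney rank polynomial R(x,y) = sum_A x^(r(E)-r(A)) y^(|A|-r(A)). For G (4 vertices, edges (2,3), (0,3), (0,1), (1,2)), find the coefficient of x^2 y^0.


R(x,y) = sum over A in 2^E of x^(r(E)-r(A)) * y^(|A|-r(A)).
G has 4 vertices, 4 edges. r(E) = 3.
Enumerate all 2^4 = 16 subsets.
Count subsets with r(E)-r(A)=2 and |A|-r(A)=0: 4.

4


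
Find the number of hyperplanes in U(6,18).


Hyperplanes of U(6,18) are flats of rank 5.
In a uniform matroid, these are exactly the (5)-element subsets.
Count = C(18,5) = 18! / (5! * 13!) = 8568.

8568


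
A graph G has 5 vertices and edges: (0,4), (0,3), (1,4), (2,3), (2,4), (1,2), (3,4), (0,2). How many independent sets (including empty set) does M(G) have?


An independent set in a graphic matroid is an acyclic edge subset.
G has 5 vertices and 8 edges.
Enumerate all 2^8 = 256 subsets, checking for acyclicity.
Total independent sets = 128.

128


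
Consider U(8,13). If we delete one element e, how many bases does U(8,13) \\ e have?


Deleting e from U(8,13) gives U(8,12) since n > r.
Bases of U(8,12) = (12 choose 8) = 495.

495


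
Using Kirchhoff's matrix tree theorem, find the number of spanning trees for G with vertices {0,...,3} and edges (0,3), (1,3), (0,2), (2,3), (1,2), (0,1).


By Kirchhoff's matrix tree theorem, the number of spanning trees equals
the determinant of any cofactor of the Laplacian matrix L.
G has 4 vertices and 6 edges.
Computing the (3 x 3) cofactor determinant gives 16.

16


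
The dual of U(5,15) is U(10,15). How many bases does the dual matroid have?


The dual of U(r,n) is U(n-r, n) = U(10,15).
Bases of U(10,15) are all (10)-element subsets.
|B(M*)| = C(15,10) = 3003.

3003


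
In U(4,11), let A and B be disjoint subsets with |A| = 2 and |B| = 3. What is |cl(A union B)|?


|A union B| = 2 + 3 = 5 (disjoint).
In U(4,11), cl(S) = S if |S| < 4, else cl(S) = E.
Since 5 >= 4, cl(A union B) = E.
|cl(A union B)| = 11.

11


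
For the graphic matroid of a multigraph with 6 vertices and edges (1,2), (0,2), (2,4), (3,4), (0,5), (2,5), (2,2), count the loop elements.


In a graphic matroid, a loop is a self-loop edge (u,u) with rank 0.
Examining all 7 edges for self-loops...
Self-loops found: (2,2)
Number of loops = 1.

1


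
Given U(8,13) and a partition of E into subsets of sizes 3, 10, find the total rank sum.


r(Ai) = min(|Ai|, 8) for each part.
Sum = min(3,8) + min(10,8)
    = 3 + 8
    = 11.

11


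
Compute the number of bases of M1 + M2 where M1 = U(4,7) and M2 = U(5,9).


Bases of a direct sum M1 + M2: |B| = |B(M1)| * |B(M2)|.
|B(U(4,7))| = C(7,4) = 35.
|B(U(5,9))| = C(9,5) = 126.
Total bases = 35 * 126 = 4410.

4410


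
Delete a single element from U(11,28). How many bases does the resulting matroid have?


Deleting e from U(11,28) gives U(11,27) since n > r.
Bases of U(11,27) = (27 choose 11) = 13037895.

13037895


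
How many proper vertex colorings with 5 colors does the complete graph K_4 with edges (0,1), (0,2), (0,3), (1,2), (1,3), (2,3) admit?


P(K_4, k) = k(k-1)(k-2)...(k-3).
P(5) = (5) * (4) * (3) * (2) = 120.

120


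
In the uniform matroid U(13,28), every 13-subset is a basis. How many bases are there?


Bases of U(13,28) are all 13-element subsets of the 28-element ground set.
Number of bases = C(28,13).
C(28,13) = 28! / (13! * 15!) = 37442160.

37442160


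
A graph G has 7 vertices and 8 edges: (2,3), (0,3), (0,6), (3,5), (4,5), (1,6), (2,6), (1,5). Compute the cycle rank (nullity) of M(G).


Cycle rank (nullity) = |E| - r(M) = |E| - (|V| - c).
|E| = 8, |V| = 7, c = 1.
Nullity = 8 - (7 - 1) = 8 - 6 = 2.

2


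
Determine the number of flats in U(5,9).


Flats of U(5,9): every subset of size < 5 is a flat, plus E itself.
Count = (9 choose 0) + (9 choose 1) + (9 choose 2) + (9 choose 3) + (9 choose 4) + 1
     = 1 + 9 + 36 + 84 + 126 + 1
     = 257.

257


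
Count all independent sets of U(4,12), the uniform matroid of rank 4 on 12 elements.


Independent sets of U(4,12) are all subsets of size <= 4.
Count = C(12,0) + C(12,1) + C(12,2) + C(12,3) + C(12,4)
     = 1 + 12 + 66 + 220 + 495
     = 794.

794


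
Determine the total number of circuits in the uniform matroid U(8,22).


In U(8,22), circuits are the (9)-element subsets.
Any set of 9 elements is dependent, and removing any one element gives
an independent set of size 8, so it is a minimal dependent set.
Number of circuits = C(22,9) = 497420.

497420


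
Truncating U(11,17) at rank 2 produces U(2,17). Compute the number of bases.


Truncating U(11,17) to rank 2 gives U(2,17).
Bases of U(2,17) are all 2-element subsets of 17 elements.
Number of bases = (17 choose 2) = 136.

136


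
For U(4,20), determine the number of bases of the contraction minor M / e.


Contracting e from U(4,20) gives U(3,19).
Bases of U(3,19) = C(19,3) = 19! / (3! * 16!) = 969.

969


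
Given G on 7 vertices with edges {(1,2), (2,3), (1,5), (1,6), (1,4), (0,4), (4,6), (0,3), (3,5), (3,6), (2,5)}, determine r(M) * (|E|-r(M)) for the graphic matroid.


r(M) = |V| - c = 7 - 1 = 6.
nullity = |E| - r(M) = 11 - 6 = 5.
Product = 6 * 5 = 30.

30


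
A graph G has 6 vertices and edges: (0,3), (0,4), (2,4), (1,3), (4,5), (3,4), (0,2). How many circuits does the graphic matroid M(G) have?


A circuit in a graphic matroid = edge set of a simple cycle.
G has 6 vertices and 7 edges.
Enumerating all minimal edge subsets forming cycles...
Total circuits found: 3.

3


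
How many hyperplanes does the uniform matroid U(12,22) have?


Hyperplanes of U(12,22) are flats of rank 11.
In a uniform matroid, these are exactly the (11)-element subsets.
Count = (22 choose 11) = 705432.

705432


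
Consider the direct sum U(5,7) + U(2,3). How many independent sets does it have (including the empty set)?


For a direct sum, |I(M1+M2)| = |I(M1)| * |I(M2)|.
|I(U(5,7))| = sum C(7,k) for k=0..5 = 120.
|I(U(2,3))| = sum C(3,k) for k=0..2 = 7.
Total = 120 * 7 = 840.

840


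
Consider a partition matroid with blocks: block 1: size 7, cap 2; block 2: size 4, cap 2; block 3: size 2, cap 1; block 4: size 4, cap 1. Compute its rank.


Rank of a partition matroid = sum of min(|Si|, ci) for each block.
= min(7,2) + min(4,2) + min(2,1) + min(4,1)
= 2 + 2 + 1 + 1
= 6.

6


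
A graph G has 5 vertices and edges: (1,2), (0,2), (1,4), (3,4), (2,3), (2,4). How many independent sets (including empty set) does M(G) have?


An independent set in a graphic matroid is an acyclic edge subset.
G has 5 vertices and 6 edges.
Enumerate all 2^6 = 64 subsets, checking for acyclicity.
Total independent sets = 48.

48


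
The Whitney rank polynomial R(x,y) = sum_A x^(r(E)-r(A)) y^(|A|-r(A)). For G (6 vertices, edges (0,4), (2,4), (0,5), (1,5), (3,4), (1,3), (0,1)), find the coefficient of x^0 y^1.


R(x,y) = sum over A in 2^E of x^(r(E)-r(A)) * y^(|A|-r(A)).
G has 6 vertices, 7 edges. r(E) = 5.
Enumerate all 2^7 = 128 subsets.
Count subsets with r(E)-r(A)=0 and |A|-r(A)=1: 6.

6


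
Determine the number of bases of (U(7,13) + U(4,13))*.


(M1+M2)* = M1* + M2*.
M1* = U(6,13), bases: C(13,6) = 1716.
M2* = U(9,13), bases: C(13,9) = 715.
|B(M*)| = 1716 * 715 = 1226940.

1226940


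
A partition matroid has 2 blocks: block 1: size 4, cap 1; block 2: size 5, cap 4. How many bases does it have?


A basis picks exactly ci elements from block i.
Number of bases = product of C(|Si|, ci).
= C(4,1) * C(5,4)
= 4 * 5
= 20.

20


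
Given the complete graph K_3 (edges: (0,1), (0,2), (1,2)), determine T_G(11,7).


T(K_3; x,y) = x^2 + x + y.
T(11,7) = 121 + 11 + 7 = 139.

139


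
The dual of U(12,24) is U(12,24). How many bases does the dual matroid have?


The dual of U(r,n) is U(n-r, n) = U(12,24).
Bases of U(12,24) are all (12)-element subsets.
|B(M*)| = (24 choose 12) = 2704156.

2704156


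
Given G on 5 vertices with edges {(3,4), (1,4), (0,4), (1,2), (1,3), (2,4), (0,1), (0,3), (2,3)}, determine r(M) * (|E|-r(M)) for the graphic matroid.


r(M) = |V| - c = 5 - 1 = 4.
nullity = |E| - r(M) = 9 - 4 = 5.
Product = 4 * 5 = 20.

20


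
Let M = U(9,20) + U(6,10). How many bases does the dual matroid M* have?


(M1+M2)* = M1* + M2*.
M1* = U(11,20), bases: C(20,11) = 167960.
M2* = U(4,10), bases: C(10,4) = 210.
|B(M*)| = 167960 * 210 = 35271600.

35271600


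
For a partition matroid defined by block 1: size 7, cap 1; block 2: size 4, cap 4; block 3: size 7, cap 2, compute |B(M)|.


A basis picks exactly ci elements from block i.
Number of bases = product of C(|Si|, ci).
= C(7,1) * C(4,4) * C(7,2)
= 7 * 1 * 21
= 147.

147


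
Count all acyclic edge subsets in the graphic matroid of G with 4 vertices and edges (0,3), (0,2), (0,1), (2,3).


An independent set in a graphic matroid is an acyclic edge subset.
G has 4 vertices and 4 edges.
Enumerate all 2^4 = 16 subsets, checking for acyclicity.
Total independent sets = 14.

14


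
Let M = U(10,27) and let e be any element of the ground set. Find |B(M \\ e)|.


Deleting e from U(10,27) gives U(10,26) since n > r.
Bases of U(10,26) = C(26,10) = 5311735.

5311735


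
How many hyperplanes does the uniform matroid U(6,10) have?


Hyperplanes of U(6,10) are flats of rank 5.
In a uniform matroid, these are exactly the (5)-element subsets.
Count = C(10,5) = 252.

252


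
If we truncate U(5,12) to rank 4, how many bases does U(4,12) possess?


Truncating U(5,12) to rank 4 gives U(4,12).
Bases of U(4,12) are all 4-element subsets of 12 elements.
Number of bases = C(12,4) = (12 * 11 * 10 * 9) / (1 * 2 * 3 * 4) = 495.

495


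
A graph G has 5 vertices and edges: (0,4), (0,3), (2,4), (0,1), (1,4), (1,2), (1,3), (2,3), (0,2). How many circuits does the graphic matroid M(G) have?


A circuit in a graphic matroid = edge set of a simple cycle.
G has 5 vertices and 9 edges.
Enumerating all minimal edge subsets forming cycles...
Total circuits found: 22.

22


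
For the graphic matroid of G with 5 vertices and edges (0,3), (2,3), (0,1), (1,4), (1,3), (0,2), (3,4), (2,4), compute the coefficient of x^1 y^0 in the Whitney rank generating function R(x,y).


R(x,y) = sum over A in 2^E of x^(r(E)-r(A)) * y^(|A|-r(A)).
G has 5 vertices, 8 edges. r(E) = 4.
Enumerate all 2^8 = 256 subsets.
Count subsets with r(E)-r(A)=1 and |A|-r(A)=0: 52.

52


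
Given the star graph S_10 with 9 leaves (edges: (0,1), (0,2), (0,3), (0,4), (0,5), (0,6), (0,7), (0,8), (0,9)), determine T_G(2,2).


A star on 10 vertices is a tree with 9 edges.
T(x,y) = x^(9) for any tree.
T(2,2) = 2^9 = 512.

512


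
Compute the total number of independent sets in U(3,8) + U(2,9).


For a direct sum, |I(M1+M2)| = |I(M1)| * |I(M2)|.
|I(U(3,8))| = sum C(8,k) for k=0..3 = 93.
|I(U(2,9))| = sum C(9,k) for k=0..2 = 46.
Total = 93 * 46 = 4278.

4278


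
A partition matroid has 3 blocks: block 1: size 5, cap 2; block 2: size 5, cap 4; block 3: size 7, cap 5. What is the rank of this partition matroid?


Rank of a partition matroid = sum of min(|Si|, ci) for each block.
= min(5,2) + min(5,4) + min(7,5)
= 2 + 4 + 5
= 11.

11


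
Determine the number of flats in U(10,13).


Flats of U(10,13): every subset of size < 10 is a flat, plus E itself.
Count = (13 choose 0) + (13 choose 1) + (13 choose 2) + (13 choose 3) + (13 choose 4) + (13 choose 5) + (13 choose 6) + (13 choose 7) + (13 choose 8) + (13 choose 9) + 1
     = 1 + 13 + 78 + 286 + 715 + 1287 + 1716 + 1716 + 1287 + 715 + 1
     = 7815.

7815


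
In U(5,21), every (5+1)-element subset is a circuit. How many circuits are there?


In U(5,21), circuits are the (6)-element subsets.
Any set of 6 elements is dependent, and removing any one element gives
an independent set of size 5, so it is a minimal dependent set.
Number of circuits = C(21,6) = 54264.

54264


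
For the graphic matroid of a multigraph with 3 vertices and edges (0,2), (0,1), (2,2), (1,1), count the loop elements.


In a graphic matroid, a loop is a self-loop edge (u,u) with rank 0.
Examining all 4 edges for self-loops...
Self-loops found: (2,2), (1,1)
Number of loops = 2.

2


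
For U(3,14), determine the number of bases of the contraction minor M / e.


Contracting e from U(3,14) gives U(2,13).
Bases of U(2,13) = C(13,2) = 13! / (2! * 11!) = 78.

78


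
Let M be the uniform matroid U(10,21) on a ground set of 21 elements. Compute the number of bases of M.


Bases of U(10,21) are all 10-element subsets of the 21-element ground set.
Number of bases = C(21,10).
(21 choose 10) = 352716.

352716


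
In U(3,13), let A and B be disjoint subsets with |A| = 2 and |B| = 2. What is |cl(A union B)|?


|A union B| = 2 + 2 = 4 (disjoint).
In U(3,13), cl(S) = S if |S| < 3, else cl(S) = E.
Since 4 >= 3, cl(A union B) = E.
|cl(A union B)| = 13.

13


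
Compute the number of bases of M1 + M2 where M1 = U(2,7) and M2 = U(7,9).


Bases of a direct sum M1 + M2: |B| = |B(M1)| * |B(M2)|.
|B(U(2,7))| = C(7,2) = 21.
|B(U(7,9))| = C(9,7) = 36.
Total bases = 21 * 36 = 756.

756


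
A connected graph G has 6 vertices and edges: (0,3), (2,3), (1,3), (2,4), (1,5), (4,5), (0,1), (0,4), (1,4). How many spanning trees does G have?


By Kirchhoff's matrix tree theorem, the number of spanning trees equals
the determinant of any cofactor of the Laplacian matrix L.
G has 6 vertices and 9 edges.
Computing the (5 x 5) cofactor determinant gives 61.

61


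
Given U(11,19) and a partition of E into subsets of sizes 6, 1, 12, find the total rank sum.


r(Ai) = min(|Ai|, 11) for each part.
Sum = min(6,11) + min(1,11) + min(12,11)
    = 6 + 1 + 11
    = 18.

18


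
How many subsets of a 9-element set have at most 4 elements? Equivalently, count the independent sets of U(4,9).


Independent sets of U(4,9) are all subsets of size <= 4.
Count = (9 choose 0) + (9 choose 1) + (9 choose 2) + (9 choose 3) + (9 choose 4)
     = 1 + 9 + 36 + 84 + 126
     = 256.

256


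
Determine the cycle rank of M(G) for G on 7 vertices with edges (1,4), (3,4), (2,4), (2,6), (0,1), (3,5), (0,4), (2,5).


Cycle rank (nullity) = |E| - r(M) = |E| - (|V| - c).
|E| = 8, |V| = 7, c = 1.
Nullity = 8 - (7 - 1) = 8 - 6 = 2.

2


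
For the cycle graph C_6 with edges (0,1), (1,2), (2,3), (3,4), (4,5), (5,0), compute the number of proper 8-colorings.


P(C_6, k) = (k-1)^6 + (-1)^6*(k-1).
P(8) = (7)^6 + 7
= 117649 + 7 = 117656.

117656


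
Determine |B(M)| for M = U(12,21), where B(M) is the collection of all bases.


Bases of U(12,21) are all 12-element subsets of the 21-element ground set.
Number of bases = C(21,12).
C(21,12) = 21! / (12! * 9!) = 293930.

293930


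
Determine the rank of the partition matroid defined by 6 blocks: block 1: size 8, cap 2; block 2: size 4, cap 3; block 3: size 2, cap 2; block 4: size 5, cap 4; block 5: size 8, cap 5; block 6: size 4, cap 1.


Rank of a partition matroid = sum of min(|Si|, ci) for each block.
= min(8,2) + min(4,3) + min(2,2) + min(5,4) + min(8,5) + min(4,1)
= 2 + 3 + 2 + 4 + 5 + 1
= 17.

17


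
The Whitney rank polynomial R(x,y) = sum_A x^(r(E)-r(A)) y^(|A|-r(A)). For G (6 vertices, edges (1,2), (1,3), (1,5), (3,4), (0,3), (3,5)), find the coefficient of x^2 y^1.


R(x,y) = sum over A in 2^E of x^(r(E)-r(A)) * y^(|A|-r(A)).
G has 6 vertices, 6 edges. r(E) = 5.
Enumerate all 2^6 = 64 subsets.
Count subsets with r(E)-r(A)=2 and |A|-r(A)=1: 3.

3


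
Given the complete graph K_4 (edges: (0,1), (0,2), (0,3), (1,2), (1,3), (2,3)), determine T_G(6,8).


T(K_4; x,y) = x^3 + 3x^2 + 4xy + 2x + y^3 + 3y^2 + 2y.
Substituting x=6, y=8:
= 216 + 108 + 192 + 12 + 512 + 192 + 16
= 1248.

1248


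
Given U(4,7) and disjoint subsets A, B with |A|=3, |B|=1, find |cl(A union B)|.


|A union B| = 3 + 1 = 4 (disjoint).
In U(4,7), cl(S) = S if |S| < 4, else cl(S) = E.
Since 4 >= 4, cl(A union B) = E.
|cl(A union B)| = 7.

7


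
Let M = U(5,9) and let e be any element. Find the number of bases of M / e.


Contracting e from U(5,9) gives U(4,8).
Bases of U(4,8) = C(8,4) = 8! / (4! * 4!) = 70.

70


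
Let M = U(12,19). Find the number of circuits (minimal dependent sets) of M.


In U(12,19), circuits are the (13)-element subsets.
Any set of 13 elements is dependent, and removing any one element gives
an independent set of size 12, so it is a minimal dependent set.
Number of circuits = C(19,13) = 27132.

27132


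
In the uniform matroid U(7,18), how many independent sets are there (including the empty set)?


Independent sets of U(7,18) are all subsets of size <= 7.
Count = (18 choose 0) + (18 choose 1) + (18 choose 2) + (18 choose 3) + (18 choose 4) + (18 choose 5) + (18 choose 6) + (18 choose 7)
     = 1 + 18 + 153 + 816 + 3060 + 8568 + 18564 + 31824
     = 63004.

63004


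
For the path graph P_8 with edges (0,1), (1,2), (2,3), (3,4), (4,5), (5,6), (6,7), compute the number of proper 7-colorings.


P(P_8, k) = k * (k-1)^(7).
P(7) = 7 * 6^7 = 7 * 279936 = 1959552.

1959552


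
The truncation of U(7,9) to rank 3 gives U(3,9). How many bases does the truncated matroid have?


Truncating U(7,9) to rank 3 gives U(3,9).
Bases of U(3,9) are all 3-element subsets of 9 elements.
Number of bases = (9 choose 3) = 84.

84


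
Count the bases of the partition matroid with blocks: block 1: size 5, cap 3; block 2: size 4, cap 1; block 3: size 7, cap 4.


A basis picks exactly ci elements from block i.
Number of bases = product of C(|Si|, ci).
= C(5,3) * C(4,1) * C(7,4)
= 10 * 4 * 35
= 1400.

1400


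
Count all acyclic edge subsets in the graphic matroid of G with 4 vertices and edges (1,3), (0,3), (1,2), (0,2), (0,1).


An independent set in a graphic matroid is an acyclic edge subset.
G has 4 vertices and 5 edges.
Enumerate all 2^5 = 32 subsets, checking for acyclicity.
Total independent sets = 24.

24


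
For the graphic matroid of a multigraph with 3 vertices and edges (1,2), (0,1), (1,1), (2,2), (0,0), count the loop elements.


In a graphic matroid, a loop is a self-loop edge (u,u) with rank 0.
Examining all 5 edges for self-loops...
Self-loops found: (1,1), (2,2), (0,0)
Number of loops = 3.

3


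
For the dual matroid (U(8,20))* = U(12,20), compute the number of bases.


The dual of U(r,n) is U(n-r, n) = U(12,20).
Bases of U(12,20) are all (12)-element subsets.
|B(M*)| = (20 choose 12) = 125970.

125970


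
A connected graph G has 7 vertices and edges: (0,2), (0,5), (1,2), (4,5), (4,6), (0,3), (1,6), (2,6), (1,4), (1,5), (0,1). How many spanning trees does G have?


By Kirchhoff's matrix tree theorem, the number of spanning trees equals
the determinant of any cofactor of the Laplacian matrix L.
G has 7 vertices and 11 edges.
Computing the (6 x 6) cofactor determinant gives 121.

121


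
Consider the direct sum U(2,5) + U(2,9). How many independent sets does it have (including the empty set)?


For a direct sum, |I(M1+M2)| = |I(M1)| * |I(M2)|.
|I(U(2,5))| = sum C(5,k) for k=0..2 = 16.
|I(U(2,9))| = sum C(9,k) for k=0..2 = 46.
Total = 16 * 46 = 736.

736


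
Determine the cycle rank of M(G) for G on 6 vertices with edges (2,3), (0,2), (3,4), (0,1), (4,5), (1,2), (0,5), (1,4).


Cycle rank (nullity) = |E| - r(M) = |E| - (|V| - c).
|E| = 8, |V| = 6, c = 1.
Nullity = 8 - (6 - 1) = 8 - 5 = 3.

3


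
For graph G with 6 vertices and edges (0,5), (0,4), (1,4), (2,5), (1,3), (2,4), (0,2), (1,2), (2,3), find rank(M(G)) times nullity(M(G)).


r(M) = |V| - c = 6 - 1 = 5.
nullity = |E| - r(M) = 9 - 5 = 4.
Product = 5 * 4 = 20.

20


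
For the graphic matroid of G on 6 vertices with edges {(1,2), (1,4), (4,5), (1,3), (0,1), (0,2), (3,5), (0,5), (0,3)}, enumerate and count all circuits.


A circuit in a graphic matroid = edge set of a simple cycle.
G has 6 vertices and 9 edges.
Enumerating all minimal edge subsets forming cycles...
Total circuits found: 12.

12


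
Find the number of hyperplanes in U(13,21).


Hyperplanes of U(13,21) are flats of rank 12.
In a uniform matroid, these are exactly the (12)-element subsets.
Count = C(21,12) = 21! / (12! * 9!) = 293930.

293930


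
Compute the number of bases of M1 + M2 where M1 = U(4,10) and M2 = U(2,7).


Bases of a direct sum M1 + M2: |B| = |B(M1)| * |B(M2)|.
|B(U(4,10))| = C(10,4) = 210.
|B(U(2,7))| = C(7,2) = 21.
Total bases = 210 * 21 = 4410.

4410


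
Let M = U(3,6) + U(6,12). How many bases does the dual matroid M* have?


(M1+M2)* = M1* + M2*.
M1* = U(3,6), bases: C(6,3) = 20.
M2* = U(6,12), bases: C(12,6) = 924.
|B(M*)| = 20 * 924 = 18480.

18480


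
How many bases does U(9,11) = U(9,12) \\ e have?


Deleting e from U(9,12) gives U(9,11) since n > r.
Bases of U(9,11) = (11 choose 9) = 55.

55


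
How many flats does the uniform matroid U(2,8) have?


Flats of U(2,8): every subset of size < 2 is a flat, plus E itself.
Count = C(8,0) + C(8,1) + 1
     = 1 + 8 + 1
     = 10.

10


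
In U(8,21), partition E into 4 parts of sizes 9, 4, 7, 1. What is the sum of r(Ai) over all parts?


r(Ai) = min(|Ai|, 8) for each part.
Sum = min(9,8) + min(4,8) + min(7,8) + min(1,8)
    = 8 + 4 + 7 + 1
    = 20.

20


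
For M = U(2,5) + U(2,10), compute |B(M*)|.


(M1+M2)* = M1* + M2*.
M1* = U(3,5), bases: C(5,3) = 10.
M2* = U(8,10), bases: C(10,8) = 45.
|B(M*)| = 10 * 45 = 450.

450


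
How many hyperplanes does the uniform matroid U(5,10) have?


Hyperplanes of U(5,10) are flats of rank 4.
In a uniform matroid, these are exactly the (4)-element subsets.
Count = C(10,4) = 10! / (4! * 6!) = 210.

210


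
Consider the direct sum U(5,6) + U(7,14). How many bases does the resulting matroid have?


Bases of a direct sum M1 + M2: |B| = |B(M1)| * |B(M2)|.
|B(U(5,6))| = C(6,5) = 6.
|B(U(7,14))| = C(14,7) = 3432.
Total bases = 6 * 3432 = 20592.

20592


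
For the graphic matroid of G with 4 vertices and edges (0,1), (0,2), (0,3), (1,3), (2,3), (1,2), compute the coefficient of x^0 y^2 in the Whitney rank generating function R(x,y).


R(x,y) = sum over A in 2^E of x^(r(E)-r(A)) * y^(|A|-r(A)).
G has 4 vertices, 6 edges. r(E) = 3.
Enumerate all 2^6 = 64 subsets.
Count subsets with r(E)-r(A)=0 and |A|-r(A)=2: 6.

6


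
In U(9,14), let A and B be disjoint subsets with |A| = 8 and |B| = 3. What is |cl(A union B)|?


|A union B| = 8 + 3 = 11 (disjoint).
In U(9,14), cl(S) = S if |S| < 9, else cl(S) = E.
Since 11 >= 9, cl(A union B) = E.
|cl(A union B)| = 14.

14


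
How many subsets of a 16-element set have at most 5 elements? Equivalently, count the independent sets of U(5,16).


Independent sets of U(5,16) are all subsets of size <= 5.
Count = (16 choose 0) + (16 choose 1) + (16 choose 2) + (16 choose 3) + (16 choose 4) + (16 choose 5)
     = 1 + 16 + 120 + 560 + 1820 + 4368
     = 6885.

6885


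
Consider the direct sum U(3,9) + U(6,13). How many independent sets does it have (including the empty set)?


For a direct sum, |I(M1+M2)| = |I(M1)| * |I(M2)|.
|I(U(3,9))| = sum C(9,k) for k=0..3 = 130.
|I(U(6,13))| = sum C(13,k) for k=0..6 = 4096.
Total = 130 * 4096 = 532480.

532480


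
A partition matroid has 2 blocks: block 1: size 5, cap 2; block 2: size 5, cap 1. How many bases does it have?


A basis picks exactly ci elements from block i.
Number of bases = product of C(|Si|, ci).
= C(5,2) * C(5,1)
= 10 * 5
= 50.

50


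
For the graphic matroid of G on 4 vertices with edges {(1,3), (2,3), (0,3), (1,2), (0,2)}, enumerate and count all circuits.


A circuit in a graphic matroid = edge set of a simple cycle.
G has 4 vertices and 5 edges.
Enumerating all minimal edge subsets forming cycles...
Total circuits found: 3.

3


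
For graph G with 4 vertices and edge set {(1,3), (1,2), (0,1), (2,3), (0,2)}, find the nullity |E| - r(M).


Cycle rank (nullity) = |E| - r(M) = |E| - (|V| - c).
|E| = 5, |V| = 4, c = 1.
Nullity = 5 - (4 - 1) = 5 - 3 = 2.

2


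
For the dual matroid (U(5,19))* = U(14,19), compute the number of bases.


The dual of U(r,n) is U(n-r, n) = U(14,19).
Bases of U(14,19) are all (14)-element subsets.
|B(M*)| = C(19,14) = 11628.

11628


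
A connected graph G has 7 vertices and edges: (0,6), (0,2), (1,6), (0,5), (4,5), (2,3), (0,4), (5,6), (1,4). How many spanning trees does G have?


By Kirchhoff's matrix tree theorem, the number of spanning trees equals
the determinant of any cofactor of the Laplacian matrix L.
G has 7 vertices and 9 edges.
Computing the (6 x 6) cofactor determinant gives 24.

24


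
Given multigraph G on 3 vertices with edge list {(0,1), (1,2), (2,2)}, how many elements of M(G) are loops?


In a graphic matroid, a loop is a self-loop edge (u,u) with rank 0.
Examining all 3 edges for self-loops...
Self-loops found: (2,2)
Number of loops = 1.

1


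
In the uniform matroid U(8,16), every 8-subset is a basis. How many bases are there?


Bases of U(8,16) are all 8-element subsets of the 16-element ground set.
Number of bases = C(16,8).
(16 choose 8) = 12870.

12870


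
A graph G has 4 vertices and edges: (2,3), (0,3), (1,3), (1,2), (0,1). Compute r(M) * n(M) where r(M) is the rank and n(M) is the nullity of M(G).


r(M) = |V| - c = 4 - 1 = 3.
nullity = |E| - r(M) = 5 - 3 = 2.
Product = 3 * 2 = 6.

6


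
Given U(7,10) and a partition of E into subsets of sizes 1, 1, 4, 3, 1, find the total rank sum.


r(Ai) = min(|Ai|, 7) for each part.
Sum = min(1,7) + min(1,7) + min(4,7) + min(3,7) + min(1,7)
    = 1 + 1 + 4 + 3 + 1
    = 10.

10


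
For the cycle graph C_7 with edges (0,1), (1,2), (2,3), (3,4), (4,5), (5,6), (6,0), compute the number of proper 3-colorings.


P(C_7, k) = (k-1)^7 + (-1)^7*(k-1).
P(3) = (2)^7 - 2
= 128 - 2 = 126.

126


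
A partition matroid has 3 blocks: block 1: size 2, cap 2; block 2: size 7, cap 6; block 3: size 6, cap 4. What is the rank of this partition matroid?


Rank of a partition matroid = sum of min(|Si|, ci) for each block.
= min(2,2) + min(7,6) + min(6,4)
= 2 + 6 + 4
= 12.

12


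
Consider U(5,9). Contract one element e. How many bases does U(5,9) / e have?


Contracting e from U(5,9) gives U(4,8).
Bases of U(4,8) = C(8,4) = (8 * 7 * 6 * 5) / (1 * 2 * 3 * 4) = 70.

70


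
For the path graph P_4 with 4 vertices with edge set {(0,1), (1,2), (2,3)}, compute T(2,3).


A path on 4 vertices is a tree with 3 edges.
T(x,y) = x^(3) for any tree.
T(2,3) = 2^3 = 8.

8


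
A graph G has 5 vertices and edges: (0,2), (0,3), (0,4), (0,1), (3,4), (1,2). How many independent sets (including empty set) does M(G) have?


An independent set in a graphic matroid is an acyclic edge subset.
G has 5 vertices and 6 edges.
Enumerate all 2^6 = 64 subsets, checking for acyclicity.
Total independent sets = 49.

49


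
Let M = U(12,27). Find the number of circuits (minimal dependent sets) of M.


In U(12,27), circuits are the (13)-element subsets.
Any set of 13 elements is dependent, and removing any one element gives
an independent set of size 12, so it is a minimal dependent set.
Number of circuits = C(27,13) = 27! / (13! * 14!) = 20058300.

20058300


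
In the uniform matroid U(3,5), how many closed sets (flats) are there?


Flats of U(3,5): every subset of size < 3 is a flat, plus E itself.
Count = C(5,0) + C(5,1) + C(5,2) + 1
     = 1 + 5 + 10 + 1
     = 17.

17


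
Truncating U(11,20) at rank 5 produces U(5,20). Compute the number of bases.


Truncating U(11,20) to rank 5 gives U(5,20).
Bases of U(5,20) are all 5-element subsets of 20 elements.
Number of bases = C(20,5) = 15504.

15504


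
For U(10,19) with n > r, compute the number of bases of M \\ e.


Deleting e from U(10,19) gives U(10,18) since n > r.
Bases of U(10,18) = C(18,10) = 43758.

43758


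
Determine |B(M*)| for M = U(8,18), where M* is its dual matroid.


The dual of U(r,n) is U(n-r, n) = U(10,18).
Bases of U(10,18) are all (10)-element subsets.
|B(M*)| = C(18,10) = 43758.

43758


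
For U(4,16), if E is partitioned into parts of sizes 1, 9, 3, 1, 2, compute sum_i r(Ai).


r(Ai) = min(|Ai|, 4) for each part.
Sum = min(1,4) + min(9,4) + min(3,4) + min(1,4) + min(2,4)
    = 1 + 4 + 3 + 1 + 2
    = 11.

11


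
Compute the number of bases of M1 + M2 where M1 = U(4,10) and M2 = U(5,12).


Bases of a direct sum M1 + M2: |B| = |B(M1)| * |B(M2)|.
|B(U(4,10))| = C(10,4) = 210.
|B(U(5,12))| = C(12,5) = 792.
Total bases = 210 * 792 = 166320.

166320


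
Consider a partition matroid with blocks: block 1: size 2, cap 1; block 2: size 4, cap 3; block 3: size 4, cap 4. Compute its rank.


Rank of a partition matroid = sum of min(|Si|, ci) for each block.
= min(2,1) + min(4,3) + min(4,4)
= 1 + 3 + 4
= 8.

8


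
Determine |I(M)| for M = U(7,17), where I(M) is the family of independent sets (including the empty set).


Independent sets of U(7,17) are all subsets of size <= 7.
Count = (17 choose 0) + (17 choose 1) + (17 choose 2) + (17 choose 3) + (17 choose 4) + (17 choose 5) + (17 choose 6) + (17 choose 7)
     = 1 + 17 + 136 + 680 + 2380 + 6188 + 12376 + 19448
     = 41226.

41226


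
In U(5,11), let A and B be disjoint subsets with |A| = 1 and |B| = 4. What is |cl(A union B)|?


|A union B| = 1 + 4 = 5 (disjoint).
In U(5,11), cl(S) = S if |S| < 5, else cl(S) = E.
Since 5 >= 5, cl(A union B) = E.
|cl(A union B)| = 11.

11


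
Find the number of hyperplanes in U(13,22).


Hyperplanes of U(13,22) are flats of rank 12.
In a uniform matroid, these are exactly the (12)-element subsets.
Count = C(22,12) = 22! / (12! * 10!) = 646646.

646646


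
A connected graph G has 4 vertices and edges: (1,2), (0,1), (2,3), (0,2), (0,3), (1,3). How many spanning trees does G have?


By Kirchhoff's matrix tree theorem, the number of spanning trees equals
the determinant of any cofactor of the Laplacian matrix L.
G has 4 vertices and 6 edges.
Computing the (3 x 3) cofactor determinant gives 16.

16


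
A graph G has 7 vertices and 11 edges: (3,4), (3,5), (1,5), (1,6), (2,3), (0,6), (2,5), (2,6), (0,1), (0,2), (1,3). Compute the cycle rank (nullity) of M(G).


Cycle rank (nullity) = |E| - r(M) = |E| - (|V| - c).
|E| = 11, |V| = 7, c = 1.
Nullity = 11 - (7 - 1) = 11 - 6 = 5.

5


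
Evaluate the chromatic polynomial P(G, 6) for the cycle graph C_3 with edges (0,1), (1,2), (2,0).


P(C_3, k) = (k-1)^3 + (-1)^3*(k-1).
P(6) = (5)^3 - 5
= 125 - 5 = 120.

120


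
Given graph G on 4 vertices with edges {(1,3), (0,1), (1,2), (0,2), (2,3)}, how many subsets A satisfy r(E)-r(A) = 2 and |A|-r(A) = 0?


R(x,y) = sum over A in 2^E of x^(r(E)-r(A)) * y^(|A|-r(A)).
G has 4 vertices, 5 edges. r(E) = 3.
Enumerate all 2^5 = 32 subsets.
Count subsets with r(E)-r(A)=2 and |A|-r(A)=0: 5.

5


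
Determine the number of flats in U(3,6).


Flats of U(3,6): every subset of size < 3 is a flat, plus E itself.
Count = (6 choose 0) + (6 choose 1) + (6 choose 2) + 1
     = 1 + 6 + 15 + 1
     = 23.

23


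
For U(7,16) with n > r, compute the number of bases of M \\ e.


Deleting e from U(7,16) gives U(7,15) since n > r.
Bases of U(7,15) = C(15,7) = 15! / (7! * 8!) = 6435.

6435


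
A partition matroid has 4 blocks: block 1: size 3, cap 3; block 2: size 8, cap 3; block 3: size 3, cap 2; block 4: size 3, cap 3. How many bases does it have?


A basis picks exactly ci elements from block i.
Number of bases = product of C(|Si|, ci).
= C(3,3) * C(8,3) * C(3,2) * C(3,3)
= 1 * 56 * 3 * 1
= 168.

168


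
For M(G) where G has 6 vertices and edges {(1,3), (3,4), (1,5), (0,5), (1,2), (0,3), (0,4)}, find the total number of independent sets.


An independent set in a graphic matroid is an acyclic edge subset.
G has 6 vertices and 7 edges.
Enumerate all 2^7 = 128 subsets, checking for acyclicity.
Total independent sets = 104.

104


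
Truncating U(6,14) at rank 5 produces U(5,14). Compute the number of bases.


Truncating U(6,14) to rank 5 gives U(5,14).
Bases of U(5,14) are all 5-element subsets of 14 elements.
Number of bases = C(14,5) = 2002.

2002


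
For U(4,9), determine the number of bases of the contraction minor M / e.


Contracting e from U(4,9) gives U(3,8).
Bases of U(3,8) = C(8,3) = (8 * 7 * 6) / (1 * 2 * 3) = 56.

56


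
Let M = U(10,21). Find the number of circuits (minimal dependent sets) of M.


In U(10,21), circuits are the (11)-element subsets.
Any set of 11 elements is dependent, and removing any one element gives
an independent set of size 10, so it is a minimal dependent set.
Number of circuits = C(21,11) = 352716.

352716


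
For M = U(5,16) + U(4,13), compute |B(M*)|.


(M1+M2)* = M1* + M2*.
M1* = U(11,16), bases: C(16,11) = 4368.
M2* = U(9,13), bases: C(13,9) = 715.
|B(M*)| = 4368 * 715 = 3123120.

3123120


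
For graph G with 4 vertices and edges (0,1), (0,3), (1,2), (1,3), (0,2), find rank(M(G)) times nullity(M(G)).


r(M) = |V| - c = 4 - 1 = 3.
nullity = |E| - r(M) = 5 - 3 = 2.
Product = 3 * 2 = 6.

6


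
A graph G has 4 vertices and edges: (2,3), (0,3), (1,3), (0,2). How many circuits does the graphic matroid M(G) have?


A circuit in a graphic matroid = edge set of a simple cycle.
G has 4 vertices and 4 edges.
Enumerating all minimal edge subsets forming cycles...
Total circuits found: 1.

1


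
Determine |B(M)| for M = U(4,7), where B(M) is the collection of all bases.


Bases of U(4,7) are all 4-element subsets of the 7-element ground set.
Number of bases = C(7,4).
C(7,4) = (7 * 6 * 5 * 4) / (1 * 2 * 3 * 4) = 35.

35


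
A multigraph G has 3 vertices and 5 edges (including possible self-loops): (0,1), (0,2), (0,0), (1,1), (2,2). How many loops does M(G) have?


In a graphic matroid, a loop is a self-loop edge (u,u) with rank 0.
Examining all 5 edges for self-loops...
Self-loops found: (0,0), (1,1), (2,2)
Number of loops = 3.

3


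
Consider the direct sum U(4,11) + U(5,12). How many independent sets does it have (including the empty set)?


For a direct sum, |I(M1+M2)| = |I(M1)| * |I(M2)|.
|I(U(4,11))| = sum C(11,k) for k=0..4 = 562.
|I(U(5,12))| = sum C(12,k) for k=0..5 = 1586.
Total = 562 * 1586 = 891332.

891332


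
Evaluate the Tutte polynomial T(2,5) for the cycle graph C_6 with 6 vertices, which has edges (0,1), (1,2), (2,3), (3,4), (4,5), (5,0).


T(C_6; x,y) = x + x^2 + ... + x^(5) + y.
T(2,5) = 2^1 + 2^2 + 2^3 + 2^4 + 2^5 + 5
= 2 + 4 + 8 + 16 + 32 + 5
= 67.

67


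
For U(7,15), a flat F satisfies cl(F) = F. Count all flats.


Flats of U(7,15): every subset of size < 7 is a flat, plus E itself.
Count = (15 choose 0) + (15 choose 1) + (15 choose 2) + (15 choose 3) + (15 choose 4) + (15 choose 5) + (15 choose 6) + 1
     = 1 + 15 + 105 + 455 + 1365 + 3003 + 5005 + 1
     = 9950.

9950


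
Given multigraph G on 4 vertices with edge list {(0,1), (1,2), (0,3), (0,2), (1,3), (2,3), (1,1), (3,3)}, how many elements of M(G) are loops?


In a graphic matroid, a loop is a self-loop edge (u,u) with rank 0.
Examining all 8 edges for self-loops...
Self-loops found: (1,1), (3,3)
Number of loops = 2.

2


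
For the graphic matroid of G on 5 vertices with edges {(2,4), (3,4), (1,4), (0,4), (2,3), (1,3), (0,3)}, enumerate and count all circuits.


A circuit in a graphic matroid = edge set of a simple cycle.
G has 5 vertices and 7 edges.
Enumerating all minimal edge subsets forming cycles...
Total circuits found: 6.

6


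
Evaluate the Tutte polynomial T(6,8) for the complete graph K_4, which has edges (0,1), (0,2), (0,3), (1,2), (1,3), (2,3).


T(K_4; x,y) = x^3 + 3x^2 + 4xy + 2x + y^3 + 3y^2 + 2y.
Substituting x=6, y=8:
= 216 + 108 + 192 + 12 + 512 + 192 + 16
= 1248.

1248


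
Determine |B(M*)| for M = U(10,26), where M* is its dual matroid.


The dual of U(r,n) is U(n-r, n) = U(16,26).
Bases of U(16,26) are all (16)-element subsets.
|B(M*)| = C(26,16) = 5311735.

5311735


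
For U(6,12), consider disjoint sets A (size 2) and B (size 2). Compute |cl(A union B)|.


|A union B| = 2 + 2 = 4 (disjoint).
In U(6,12), cl(S) = S if |S| < 6, else cl(S) = E.
Since 4 < 6, cl(A union B) = A union B.
|cl(A union B)| = 4.

4


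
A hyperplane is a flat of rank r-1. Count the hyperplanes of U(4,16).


Hyperplanes of U(4,16) are flats of rank 3.
In a uniform matroid, these are exactly the (3)-element subsets.
Count = C(16,3) = (16 * 15 * 14) / (1 * 2 * 3) = 560.

560


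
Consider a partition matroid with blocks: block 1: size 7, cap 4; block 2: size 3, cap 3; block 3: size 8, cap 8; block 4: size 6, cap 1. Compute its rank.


Rank of a partition matroid = sum of min(|Si|, ci) for each block.
= min(7,4) + min(3,3) + min(8,8) + min(6,1)
= 4 + 3 + 8 + 1
= 16.

16


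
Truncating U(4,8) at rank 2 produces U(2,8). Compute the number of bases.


Truncating U(4,8) to rank 2 gives U(2,8).
Bases of U(2,8) are all 2-element subsets of 8 elements.
Number of bases = C(8,2) = 8! / (2! * 6!) = 28.

28


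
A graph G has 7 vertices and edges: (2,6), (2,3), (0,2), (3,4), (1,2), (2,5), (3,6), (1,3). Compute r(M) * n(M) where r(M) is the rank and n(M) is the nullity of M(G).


r(M) = |V| - c = 7 - 1 = 6.
nullity = |E| - r(M) = 8 - 6 = 2.
Product = 6 * 2 = 12.

12


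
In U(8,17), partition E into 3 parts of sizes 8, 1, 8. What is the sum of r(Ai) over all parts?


r(Ai) = min(|Ai|, 8) for each part.
Sum = min(8,8) + min(1,8) + min(8,8)
    = 8 + 1 + 8
    = 17.

17


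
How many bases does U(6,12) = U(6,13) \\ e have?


Deleting e from U(6,13) gives U(6,12) since n > r.
Bases of U(6,12) = C(12,6) = 924.

924


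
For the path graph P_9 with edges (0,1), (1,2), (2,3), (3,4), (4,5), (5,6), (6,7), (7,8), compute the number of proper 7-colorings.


P(P_9, k) = k * (k-1)^(8).
P(7) = 7 * 6^8 = 7 * 1679616 = 11757312.

11757312


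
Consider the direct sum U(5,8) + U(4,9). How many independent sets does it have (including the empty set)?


For a direct sum, |I(M1+M2)| = |I(M1)| * |I(M2)|.
|I(U(5,8))| = sum C(8,k) for k=0..5 = 219.
|I(U(4,9))| = sum C(9,k) for k=0..4 = 256.
Total = 219 * 256 = 56064.

56064


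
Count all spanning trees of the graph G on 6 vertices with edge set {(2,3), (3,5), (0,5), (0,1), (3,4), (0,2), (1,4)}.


By Kirchhoff's matrix tree theorem, the number of spanning trees equals
the determinant of any cofactor of the Laplacian matrix L.
G has 6 vertices and 7 edges.
Computing the (5 x 5) cofactor determinant gives 16.

16


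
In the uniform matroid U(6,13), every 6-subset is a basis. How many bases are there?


Bases of U(6,13) are all 6-element subsets of the 13-element ground set.
Number of bases = C(13,6).
C(13,6) = 13! / (6! * 7!) = 1716.

1716


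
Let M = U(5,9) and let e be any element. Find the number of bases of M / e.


Contracting e from U(5,9) gives U(4,8).
Bases of U(4,8) = C(8,4) = (8 * 7 * 6 * 5) / (1 * 2 * 3 * 4) = 70.

70


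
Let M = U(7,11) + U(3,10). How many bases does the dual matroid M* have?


(M1+M2)* = M1* + M2*.
M1* = U(4,11), bases: C(11,4) = 330.
M2* = U(7,10), bases: C(10,7) = 120.
|B(M*)| = 330 * 120 = 39600.

39600
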